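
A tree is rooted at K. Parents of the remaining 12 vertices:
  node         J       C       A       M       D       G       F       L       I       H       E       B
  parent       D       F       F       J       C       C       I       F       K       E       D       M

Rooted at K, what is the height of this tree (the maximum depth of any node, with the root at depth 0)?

7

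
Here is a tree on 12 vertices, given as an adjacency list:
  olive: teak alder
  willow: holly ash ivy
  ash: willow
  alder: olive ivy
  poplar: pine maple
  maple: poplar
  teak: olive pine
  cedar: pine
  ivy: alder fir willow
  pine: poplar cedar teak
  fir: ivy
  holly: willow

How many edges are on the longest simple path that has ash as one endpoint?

Distances from ash peak at 8, attained at maple.
ash-willow-ivy-alder-olive-teak-pine-poplar-maple

8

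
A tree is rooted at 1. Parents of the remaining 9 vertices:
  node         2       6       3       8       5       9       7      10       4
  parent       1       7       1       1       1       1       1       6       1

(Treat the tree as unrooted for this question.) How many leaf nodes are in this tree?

The leaves are 2, 3, 4, 5, 8, 9, 10.
That is 7 leaves.

7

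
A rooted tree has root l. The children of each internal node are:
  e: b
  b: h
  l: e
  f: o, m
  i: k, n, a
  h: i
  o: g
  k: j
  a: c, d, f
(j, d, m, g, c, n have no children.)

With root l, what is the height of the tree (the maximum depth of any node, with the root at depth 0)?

A deepest node is g, reached by l–e–b–h–i–a–f–o–g.
That path has 8 edges, so the height is 8.

8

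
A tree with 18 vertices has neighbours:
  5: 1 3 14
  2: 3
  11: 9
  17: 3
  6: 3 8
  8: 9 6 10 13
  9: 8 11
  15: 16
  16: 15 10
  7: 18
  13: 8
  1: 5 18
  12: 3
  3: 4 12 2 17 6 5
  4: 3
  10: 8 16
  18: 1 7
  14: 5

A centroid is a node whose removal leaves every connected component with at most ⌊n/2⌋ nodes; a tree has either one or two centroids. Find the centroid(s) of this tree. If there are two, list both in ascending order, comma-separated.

Removing 3 splits the tree into components of sizes 8, 5, 1, 1, 1, 1; the largest is 8 ≤ ⌊18/2⌋ = 9.
Every other node leaves some component of size > 9, so the centroid is unique.

3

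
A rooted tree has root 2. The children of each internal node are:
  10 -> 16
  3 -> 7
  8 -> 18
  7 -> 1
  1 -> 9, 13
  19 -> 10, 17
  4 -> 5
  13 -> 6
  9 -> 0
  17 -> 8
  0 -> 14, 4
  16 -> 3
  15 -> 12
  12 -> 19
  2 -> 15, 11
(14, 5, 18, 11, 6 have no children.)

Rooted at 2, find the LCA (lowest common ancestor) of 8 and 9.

19

8's ancestor chain is 8, 17, 19, 12, 15, 2 and 9's is 9, 1, 7, 3, 16, 10, 19, 12, 15, 2; they first meet at 19.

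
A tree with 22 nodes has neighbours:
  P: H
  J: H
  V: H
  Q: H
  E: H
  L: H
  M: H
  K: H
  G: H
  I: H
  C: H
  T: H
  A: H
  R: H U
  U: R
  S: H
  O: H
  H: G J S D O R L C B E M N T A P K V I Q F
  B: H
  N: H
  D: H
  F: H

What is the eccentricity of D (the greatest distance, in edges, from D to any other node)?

3

Distances from D peak at 3, attained at U.
D–H–R–U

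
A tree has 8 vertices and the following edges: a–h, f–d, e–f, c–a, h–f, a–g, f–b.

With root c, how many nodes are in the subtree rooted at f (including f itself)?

4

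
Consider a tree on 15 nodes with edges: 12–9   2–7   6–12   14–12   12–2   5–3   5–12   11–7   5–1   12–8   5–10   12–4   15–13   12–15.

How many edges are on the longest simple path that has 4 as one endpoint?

4

A farthest node from 4 is 11.
The path 4 – 12 – 2 – 7 – 11 has 4 edges.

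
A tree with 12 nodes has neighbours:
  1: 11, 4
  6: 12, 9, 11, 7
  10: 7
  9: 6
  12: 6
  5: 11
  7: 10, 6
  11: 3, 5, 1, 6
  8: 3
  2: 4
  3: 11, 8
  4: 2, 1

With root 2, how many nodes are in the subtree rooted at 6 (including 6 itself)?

The subtree rooted at 6 contains: 6, 7, 12, 9, 10 — 5 nodes.

5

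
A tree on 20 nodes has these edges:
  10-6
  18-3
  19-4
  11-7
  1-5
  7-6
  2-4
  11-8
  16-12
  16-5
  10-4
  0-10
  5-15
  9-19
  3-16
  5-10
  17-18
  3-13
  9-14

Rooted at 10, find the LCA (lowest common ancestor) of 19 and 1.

10

Path 19→root: 19 4 10; path 1→root: 1 5 10.
First common node: 10.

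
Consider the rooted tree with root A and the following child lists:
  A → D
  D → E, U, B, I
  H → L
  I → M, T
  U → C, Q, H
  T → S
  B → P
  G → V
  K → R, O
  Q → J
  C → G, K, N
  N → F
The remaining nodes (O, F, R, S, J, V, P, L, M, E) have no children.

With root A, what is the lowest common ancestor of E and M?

D

E's ancestor chain is E, D, A and M's is M, I, D, A; they first meet at D.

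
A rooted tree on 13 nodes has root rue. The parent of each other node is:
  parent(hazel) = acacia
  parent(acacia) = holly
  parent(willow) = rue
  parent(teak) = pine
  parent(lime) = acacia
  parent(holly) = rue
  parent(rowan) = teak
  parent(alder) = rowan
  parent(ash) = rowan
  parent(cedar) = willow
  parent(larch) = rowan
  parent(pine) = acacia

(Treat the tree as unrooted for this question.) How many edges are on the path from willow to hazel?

4

willow–rue–holly–acacia–hazel: 4 edges.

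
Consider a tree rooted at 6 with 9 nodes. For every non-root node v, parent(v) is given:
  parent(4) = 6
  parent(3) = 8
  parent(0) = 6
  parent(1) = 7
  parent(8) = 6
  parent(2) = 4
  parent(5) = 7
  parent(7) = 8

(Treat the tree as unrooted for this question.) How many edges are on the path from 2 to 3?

The path is 2–4–6–8–3, which has 4 edges.

4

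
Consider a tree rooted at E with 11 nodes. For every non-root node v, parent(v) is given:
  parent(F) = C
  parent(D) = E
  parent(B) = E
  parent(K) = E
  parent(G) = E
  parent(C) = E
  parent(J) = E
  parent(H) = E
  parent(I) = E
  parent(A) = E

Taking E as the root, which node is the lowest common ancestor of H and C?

E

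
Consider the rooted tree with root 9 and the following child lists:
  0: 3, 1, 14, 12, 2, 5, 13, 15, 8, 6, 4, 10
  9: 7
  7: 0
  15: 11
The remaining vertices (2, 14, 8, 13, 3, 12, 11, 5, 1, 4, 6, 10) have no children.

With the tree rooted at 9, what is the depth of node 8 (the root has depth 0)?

Climbing from 8 to the root: 8 → 0 → 7 → 9. That's 3 steps.

3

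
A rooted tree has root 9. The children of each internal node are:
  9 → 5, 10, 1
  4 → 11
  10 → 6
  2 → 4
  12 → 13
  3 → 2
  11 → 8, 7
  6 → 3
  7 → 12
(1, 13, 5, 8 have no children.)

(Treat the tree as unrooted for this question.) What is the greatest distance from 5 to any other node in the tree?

10

Distances from 5 peak at 10, attained at 13.
5 – 9 – 10 – 6 – 3 – 2 – 4 – 11 – 7 – 12 – 13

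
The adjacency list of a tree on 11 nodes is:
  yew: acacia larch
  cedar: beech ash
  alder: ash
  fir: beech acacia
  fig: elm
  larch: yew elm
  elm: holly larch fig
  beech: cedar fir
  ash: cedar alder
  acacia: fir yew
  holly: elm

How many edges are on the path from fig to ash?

8

The path is fig - elm - larch - yew - acacia - fir - beech - cedar - ash, which has 8 edges.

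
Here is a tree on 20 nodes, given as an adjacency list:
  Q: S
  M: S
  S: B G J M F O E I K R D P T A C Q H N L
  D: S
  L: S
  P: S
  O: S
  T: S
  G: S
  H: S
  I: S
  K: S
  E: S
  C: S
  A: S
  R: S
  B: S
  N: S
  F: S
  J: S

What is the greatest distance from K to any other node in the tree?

2

The node farthest from K is R (O, E, L, P, G, T, C, A, D, N, I, H, M, Q, J, F, B also at distance 2), via K – S – R — 2 edges.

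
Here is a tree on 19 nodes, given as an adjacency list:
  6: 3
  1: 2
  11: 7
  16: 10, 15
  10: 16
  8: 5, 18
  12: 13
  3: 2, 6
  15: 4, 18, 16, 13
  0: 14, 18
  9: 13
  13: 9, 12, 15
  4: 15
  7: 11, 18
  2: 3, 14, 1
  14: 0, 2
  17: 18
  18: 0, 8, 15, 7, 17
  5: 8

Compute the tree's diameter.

8

BFS from 6 reaches 10 last, at distance 8; BFS from 10 confirms no node is farther.
Path: 6–3–2–14–0–18–15–16–10.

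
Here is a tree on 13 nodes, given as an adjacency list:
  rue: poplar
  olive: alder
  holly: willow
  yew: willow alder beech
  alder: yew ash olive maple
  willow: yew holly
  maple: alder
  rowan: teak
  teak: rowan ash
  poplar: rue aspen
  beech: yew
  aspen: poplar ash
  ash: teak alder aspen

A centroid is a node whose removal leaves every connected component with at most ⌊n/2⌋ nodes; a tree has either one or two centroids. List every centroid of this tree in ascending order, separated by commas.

Delete alder: the remaining components have sizes 6, 4, 1, 1. Max 6 ≤ 6, so alder is a centroid.
No neighbour of alder does as well, so alder is the unique centroid.

alder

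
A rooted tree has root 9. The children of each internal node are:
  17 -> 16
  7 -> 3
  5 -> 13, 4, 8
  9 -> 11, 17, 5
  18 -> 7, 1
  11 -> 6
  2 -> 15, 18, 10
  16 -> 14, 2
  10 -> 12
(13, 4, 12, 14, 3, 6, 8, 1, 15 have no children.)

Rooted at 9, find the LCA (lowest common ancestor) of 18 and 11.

9

18's ancestor chain is 18, 2, 16, 17, 9 and 11's is 11, 9; they first meet at 9.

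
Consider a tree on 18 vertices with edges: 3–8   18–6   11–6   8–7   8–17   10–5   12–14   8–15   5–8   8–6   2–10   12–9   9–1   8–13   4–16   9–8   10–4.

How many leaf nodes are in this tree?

Degree-1 nodes: 1, 2, 3, 7, 11, 13, 14, 15, 16, 17, 18 — 11 of them.

11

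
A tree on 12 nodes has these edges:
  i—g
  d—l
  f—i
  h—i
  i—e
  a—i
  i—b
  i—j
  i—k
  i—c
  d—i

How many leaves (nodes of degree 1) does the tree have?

Degree-1 nodes: a, b, c, e, f, g, h, j, k, l — 10 of them.

10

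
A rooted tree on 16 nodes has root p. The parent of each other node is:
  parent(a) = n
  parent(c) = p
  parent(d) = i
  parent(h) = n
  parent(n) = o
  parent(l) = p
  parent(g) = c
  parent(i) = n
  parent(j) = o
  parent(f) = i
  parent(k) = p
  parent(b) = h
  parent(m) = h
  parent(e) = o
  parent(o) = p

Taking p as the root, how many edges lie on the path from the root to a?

Path from p to a: p → o → n → a, which has 3 edges.

3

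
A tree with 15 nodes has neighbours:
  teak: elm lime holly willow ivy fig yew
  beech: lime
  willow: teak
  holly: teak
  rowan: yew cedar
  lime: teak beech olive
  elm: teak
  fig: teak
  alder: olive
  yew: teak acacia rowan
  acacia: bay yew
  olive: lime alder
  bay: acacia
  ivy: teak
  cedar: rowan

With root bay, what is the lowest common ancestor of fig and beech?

teak

fig's ancestor chain is fig, teak, yew, acacia, bay and beech's is beech, lime, teak, yew, acacia, bay; they first meet at teak.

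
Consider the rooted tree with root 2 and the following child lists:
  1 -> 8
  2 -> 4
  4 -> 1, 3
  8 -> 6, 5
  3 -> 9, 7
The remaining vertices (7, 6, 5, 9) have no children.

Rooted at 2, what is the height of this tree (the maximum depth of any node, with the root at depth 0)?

A deepest node is 5, reached by 2 → 4 → 1 → 8 → 5.
That path has 4 edges, so the height is 4.

4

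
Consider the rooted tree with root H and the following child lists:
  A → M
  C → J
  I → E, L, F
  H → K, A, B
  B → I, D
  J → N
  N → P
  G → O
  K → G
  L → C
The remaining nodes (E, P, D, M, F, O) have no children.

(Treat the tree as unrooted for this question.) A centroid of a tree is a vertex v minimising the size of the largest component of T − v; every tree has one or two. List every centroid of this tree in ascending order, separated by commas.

Removing B splits the tree into components of sizes 8, 6, 1; the largest is 8 ≤ ⌊16/2⌋ = 8.
I is adjacent to B and is also a centroid (the largest component after removing it is likewise 8).

B, I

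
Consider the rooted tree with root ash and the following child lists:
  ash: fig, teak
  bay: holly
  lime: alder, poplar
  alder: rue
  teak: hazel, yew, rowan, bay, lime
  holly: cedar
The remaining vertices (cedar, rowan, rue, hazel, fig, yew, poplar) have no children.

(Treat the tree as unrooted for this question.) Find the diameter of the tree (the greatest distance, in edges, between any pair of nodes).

BFS from cedar reaches rue last, at distance 6; BFS from rue confirms no node is farther.
Path: cedar-holly-bay-teak-lime-alder-rue.

6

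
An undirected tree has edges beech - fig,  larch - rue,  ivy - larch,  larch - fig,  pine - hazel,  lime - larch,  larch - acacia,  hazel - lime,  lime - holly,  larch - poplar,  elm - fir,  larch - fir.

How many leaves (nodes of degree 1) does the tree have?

8

Exactly 8 nodes have a single neighbour: acacia, beech, elm, holly, ivy, pine, poplar, rue.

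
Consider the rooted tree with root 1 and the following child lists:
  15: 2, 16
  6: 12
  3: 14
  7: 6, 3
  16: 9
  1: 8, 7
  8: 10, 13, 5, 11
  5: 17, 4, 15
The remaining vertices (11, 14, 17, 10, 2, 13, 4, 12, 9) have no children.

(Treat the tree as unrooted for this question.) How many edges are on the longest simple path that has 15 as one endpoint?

Distances from 15 peak at 6, attained at 12 (14 also at distance 6).
15–5–8–1–7–6–12

6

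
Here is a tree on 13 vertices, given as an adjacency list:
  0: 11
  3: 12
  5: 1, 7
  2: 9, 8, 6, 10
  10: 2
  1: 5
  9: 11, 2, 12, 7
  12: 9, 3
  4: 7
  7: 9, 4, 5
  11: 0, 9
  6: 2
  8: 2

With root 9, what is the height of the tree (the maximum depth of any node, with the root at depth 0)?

3

A deepest node is 1, reached by 9 → 7 → 5 → 1.
That path has 3 edges, so the height is 3.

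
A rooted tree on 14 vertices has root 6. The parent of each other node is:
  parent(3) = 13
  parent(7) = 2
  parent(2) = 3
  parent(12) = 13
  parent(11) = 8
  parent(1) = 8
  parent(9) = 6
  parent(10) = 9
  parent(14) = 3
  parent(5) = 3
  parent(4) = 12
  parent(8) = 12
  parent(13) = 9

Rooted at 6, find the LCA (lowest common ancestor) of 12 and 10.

9

Ancestors of 12 (toward the root): 12, 13, 9, 6.
Ancestors of 10: 10, 9, 6.
The deepest node appearing in both lists is 9.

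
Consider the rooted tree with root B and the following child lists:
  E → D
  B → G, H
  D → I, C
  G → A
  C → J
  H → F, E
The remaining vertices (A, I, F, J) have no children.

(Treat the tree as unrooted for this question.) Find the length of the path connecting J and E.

3

Walking from J: J - C - D - E. Length 3.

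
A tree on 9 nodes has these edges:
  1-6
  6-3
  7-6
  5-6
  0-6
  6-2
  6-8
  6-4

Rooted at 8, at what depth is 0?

2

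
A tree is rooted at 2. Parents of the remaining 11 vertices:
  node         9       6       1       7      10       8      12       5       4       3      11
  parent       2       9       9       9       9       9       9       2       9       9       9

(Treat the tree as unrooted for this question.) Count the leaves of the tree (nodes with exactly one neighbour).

10

Degree-1 nodes: 1, 3, 4, 5, 6, 7, 8, 10, 11, 12 — 10 of them.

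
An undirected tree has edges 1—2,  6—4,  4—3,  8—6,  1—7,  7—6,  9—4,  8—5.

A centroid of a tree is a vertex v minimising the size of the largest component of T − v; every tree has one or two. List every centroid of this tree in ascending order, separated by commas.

6

Removing 6 splits the tree into components of sizes 3, 3, 2; the largest is 3 ≤ ⌊9/2⌋ = 4.
Every other node leaves some component of size > 4, so the centroid is unique.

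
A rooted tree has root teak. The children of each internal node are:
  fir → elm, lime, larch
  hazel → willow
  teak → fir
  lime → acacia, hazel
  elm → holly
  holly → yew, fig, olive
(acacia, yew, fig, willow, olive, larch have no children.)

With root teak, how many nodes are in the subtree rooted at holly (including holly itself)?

The subtree rooted at holly contains: holly, yew, olive, fig — 4 nodes.

4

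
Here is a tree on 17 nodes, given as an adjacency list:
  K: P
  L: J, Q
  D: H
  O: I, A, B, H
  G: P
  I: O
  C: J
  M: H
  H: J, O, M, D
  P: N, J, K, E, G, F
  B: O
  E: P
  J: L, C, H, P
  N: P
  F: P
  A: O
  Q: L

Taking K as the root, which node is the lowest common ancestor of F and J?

Path F→root: F P K; path J→root: J P K.
First common node: P.

P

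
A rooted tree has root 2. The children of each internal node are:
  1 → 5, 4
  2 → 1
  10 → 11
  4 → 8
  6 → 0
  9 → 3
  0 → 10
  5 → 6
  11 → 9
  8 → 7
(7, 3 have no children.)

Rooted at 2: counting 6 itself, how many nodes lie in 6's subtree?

The subtree rooted at 6 contains: 6, 0, 10, 11, 9, 3 — 6 nodes.

6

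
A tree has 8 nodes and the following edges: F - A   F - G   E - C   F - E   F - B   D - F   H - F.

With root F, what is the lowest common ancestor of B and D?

B's ancestor chain is B, F and D's is D, F; they first meet at F.

F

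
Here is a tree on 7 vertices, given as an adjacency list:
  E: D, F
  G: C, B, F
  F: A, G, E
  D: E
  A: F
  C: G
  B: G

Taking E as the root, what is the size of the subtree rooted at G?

The subtree rooted at G contains: G, B, C — 3 nodes.

3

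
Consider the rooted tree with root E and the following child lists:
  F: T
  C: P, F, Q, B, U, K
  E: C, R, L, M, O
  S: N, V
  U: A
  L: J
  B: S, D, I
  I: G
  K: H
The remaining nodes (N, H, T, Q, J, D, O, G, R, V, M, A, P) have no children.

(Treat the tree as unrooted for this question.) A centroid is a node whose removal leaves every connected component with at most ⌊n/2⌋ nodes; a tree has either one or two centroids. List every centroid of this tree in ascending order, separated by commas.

C

Delete C: the remaining components have sizes 7, 6, 2, 2, 2, 1, 1. Max 7 ≤ 11, so C is a centroid.
No neighbour of C does as well, so C is the unique centroid.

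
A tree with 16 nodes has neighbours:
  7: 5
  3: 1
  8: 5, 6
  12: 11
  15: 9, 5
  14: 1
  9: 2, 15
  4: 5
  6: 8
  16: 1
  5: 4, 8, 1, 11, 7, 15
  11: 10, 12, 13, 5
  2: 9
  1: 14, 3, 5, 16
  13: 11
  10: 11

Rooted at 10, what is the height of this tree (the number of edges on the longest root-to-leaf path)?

The longest root-to-leaf path is 10-11-5-15-9-2 (5 edges).

5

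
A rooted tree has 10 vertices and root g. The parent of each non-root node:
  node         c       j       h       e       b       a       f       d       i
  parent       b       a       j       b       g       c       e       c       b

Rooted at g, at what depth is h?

g–b–c–a–j–h — 5 edges.

5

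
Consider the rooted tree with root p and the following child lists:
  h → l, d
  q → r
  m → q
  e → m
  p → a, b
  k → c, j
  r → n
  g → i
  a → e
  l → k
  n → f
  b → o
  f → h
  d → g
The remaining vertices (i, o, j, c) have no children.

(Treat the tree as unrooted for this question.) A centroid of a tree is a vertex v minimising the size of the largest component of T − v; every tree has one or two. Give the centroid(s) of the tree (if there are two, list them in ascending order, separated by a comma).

f, n

If n is removed the pieces have sizes 9, 8, all ≤ ⌊18/2⌋ = 9.
Its neighbour f also leaves a largest component of size 9, so both are centroids.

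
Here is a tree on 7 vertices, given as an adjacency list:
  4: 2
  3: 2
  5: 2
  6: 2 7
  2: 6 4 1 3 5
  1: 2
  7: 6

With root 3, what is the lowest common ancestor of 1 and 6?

1's ancestor chain is 1, 2, 3 and 6's is 6, 2, 3; they first meet at 2.

2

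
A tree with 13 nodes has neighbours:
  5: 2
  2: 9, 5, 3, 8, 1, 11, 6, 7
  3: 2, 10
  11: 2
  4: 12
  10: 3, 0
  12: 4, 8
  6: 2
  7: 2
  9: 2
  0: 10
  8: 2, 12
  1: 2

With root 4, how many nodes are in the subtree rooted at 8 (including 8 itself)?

11

8's subtree: {8, 2, 11, 3, 9, 6, 1, 5, 7, 10, 0}, size 11.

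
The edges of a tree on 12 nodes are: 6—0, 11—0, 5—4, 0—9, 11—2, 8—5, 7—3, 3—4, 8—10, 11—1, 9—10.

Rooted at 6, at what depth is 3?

6–0–9–10–8–5–4–3 — 7 edges.

7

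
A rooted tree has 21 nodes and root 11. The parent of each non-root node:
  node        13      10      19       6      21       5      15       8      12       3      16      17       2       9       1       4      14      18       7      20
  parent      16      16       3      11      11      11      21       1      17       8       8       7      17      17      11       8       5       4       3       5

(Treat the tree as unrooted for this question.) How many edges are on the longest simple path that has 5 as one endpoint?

7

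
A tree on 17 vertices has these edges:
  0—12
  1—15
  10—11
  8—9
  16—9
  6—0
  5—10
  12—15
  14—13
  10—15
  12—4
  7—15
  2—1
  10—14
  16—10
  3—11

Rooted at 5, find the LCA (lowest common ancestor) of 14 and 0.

10

Ancestors of 14 (toward the root): 14, 10, 5.
Ancestors of 0: 0, 12, 15, 10, 5.
The deepest node appearing in both lists is 10.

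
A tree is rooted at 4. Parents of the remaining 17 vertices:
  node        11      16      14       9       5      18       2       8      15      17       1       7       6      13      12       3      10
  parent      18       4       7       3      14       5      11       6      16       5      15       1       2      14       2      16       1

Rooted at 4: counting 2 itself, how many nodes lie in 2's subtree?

4

The subtree rooted at 2 contains: 2, 6, 12, 8 — 4 nodes.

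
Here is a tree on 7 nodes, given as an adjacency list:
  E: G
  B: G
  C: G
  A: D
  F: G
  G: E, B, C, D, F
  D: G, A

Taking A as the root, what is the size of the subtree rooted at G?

5

G's subtree: {G, F, E, B, C}, size 5.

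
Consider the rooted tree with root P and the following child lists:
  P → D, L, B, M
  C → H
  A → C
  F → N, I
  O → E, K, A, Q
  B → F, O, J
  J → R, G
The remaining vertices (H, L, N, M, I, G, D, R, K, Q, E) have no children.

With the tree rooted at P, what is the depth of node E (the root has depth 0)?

3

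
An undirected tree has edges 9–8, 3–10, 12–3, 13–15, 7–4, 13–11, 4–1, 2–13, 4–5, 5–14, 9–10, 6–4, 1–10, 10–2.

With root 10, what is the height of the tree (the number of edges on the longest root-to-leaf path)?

14 sits deepest: 10-1-4-5-14 — 4 edges from the root.

4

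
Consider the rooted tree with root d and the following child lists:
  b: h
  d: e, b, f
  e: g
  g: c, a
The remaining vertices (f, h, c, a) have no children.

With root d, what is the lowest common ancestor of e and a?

e

Ancestors of e (toward the root): e, d.
Ancestors of a: a, g, e, d.
The deepest node appearing in both lists is e.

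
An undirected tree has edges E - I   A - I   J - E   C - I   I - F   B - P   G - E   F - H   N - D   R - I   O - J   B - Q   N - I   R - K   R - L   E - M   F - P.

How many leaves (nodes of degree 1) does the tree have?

The leaves are A, C, D, G, H, K, L, M, O, Q.
That is 10 leaves.

10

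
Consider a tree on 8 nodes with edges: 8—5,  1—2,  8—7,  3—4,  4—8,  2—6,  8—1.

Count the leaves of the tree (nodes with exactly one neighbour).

The leaves are 3, 5, 6, 7.
That is 4 leaves.

4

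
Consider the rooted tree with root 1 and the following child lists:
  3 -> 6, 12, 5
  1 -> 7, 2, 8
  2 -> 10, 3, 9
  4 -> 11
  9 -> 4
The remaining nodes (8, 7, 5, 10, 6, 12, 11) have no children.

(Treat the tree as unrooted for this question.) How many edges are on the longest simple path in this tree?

A longest path is 11 – 4 – 9 – 2 – 3 – 5, with 5 edges.

5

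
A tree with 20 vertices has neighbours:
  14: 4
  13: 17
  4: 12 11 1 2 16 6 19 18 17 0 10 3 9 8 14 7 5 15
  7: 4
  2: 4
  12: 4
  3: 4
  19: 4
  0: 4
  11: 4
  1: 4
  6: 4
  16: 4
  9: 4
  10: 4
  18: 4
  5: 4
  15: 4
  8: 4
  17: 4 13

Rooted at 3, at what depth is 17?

2

3 – 4 – 17 — 2 edges.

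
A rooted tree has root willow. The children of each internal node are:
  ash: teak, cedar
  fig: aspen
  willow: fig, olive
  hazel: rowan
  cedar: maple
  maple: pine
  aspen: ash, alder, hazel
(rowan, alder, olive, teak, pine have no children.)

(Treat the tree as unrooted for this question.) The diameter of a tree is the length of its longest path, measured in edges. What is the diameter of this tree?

A longest path is olive–willow–fig–aspen–ash–cedar–maple–pine, with 7 edges.

7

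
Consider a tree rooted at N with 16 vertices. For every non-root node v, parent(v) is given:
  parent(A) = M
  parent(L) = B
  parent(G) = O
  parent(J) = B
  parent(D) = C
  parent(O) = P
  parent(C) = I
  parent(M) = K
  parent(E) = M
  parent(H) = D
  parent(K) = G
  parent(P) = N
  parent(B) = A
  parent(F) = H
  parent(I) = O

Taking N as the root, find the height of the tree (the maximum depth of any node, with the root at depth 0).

L sits deepest: N – P – O – G – K – M – A – B – L — 8 edges from the root.

8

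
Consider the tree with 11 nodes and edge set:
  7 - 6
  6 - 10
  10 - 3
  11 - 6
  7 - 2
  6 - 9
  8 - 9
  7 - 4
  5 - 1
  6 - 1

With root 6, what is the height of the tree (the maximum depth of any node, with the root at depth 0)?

2

4 sits deepest: 6–7–4 — 2 edges from the root.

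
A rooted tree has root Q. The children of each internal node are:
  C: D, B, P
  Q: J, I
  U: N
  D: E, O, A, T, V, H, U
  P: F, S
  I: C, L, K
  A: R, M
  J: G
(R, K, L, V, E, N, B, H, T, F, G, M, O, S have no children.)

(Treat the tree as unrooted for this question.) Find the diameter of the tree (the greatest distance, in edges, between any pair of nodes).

7

Starting from G, a farthest node is R at distance 7.
One longest path: G–J–Q–I–C–D–A–R.
So the diameter is 7.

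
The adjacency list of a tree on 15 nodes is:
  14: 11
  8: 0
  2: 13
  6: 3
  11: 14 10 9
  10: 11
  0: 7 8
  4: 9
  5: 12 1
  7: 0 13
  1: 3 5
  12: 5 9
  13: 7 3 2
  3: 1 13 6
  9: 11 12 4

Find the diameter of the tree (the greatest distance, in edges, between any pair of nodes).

10

Starting from 10, a farthest node is 8 at distance 10.
One longest path: 10–11–9–12–5–1–3–13–7–0–8.
So the diameter is 10.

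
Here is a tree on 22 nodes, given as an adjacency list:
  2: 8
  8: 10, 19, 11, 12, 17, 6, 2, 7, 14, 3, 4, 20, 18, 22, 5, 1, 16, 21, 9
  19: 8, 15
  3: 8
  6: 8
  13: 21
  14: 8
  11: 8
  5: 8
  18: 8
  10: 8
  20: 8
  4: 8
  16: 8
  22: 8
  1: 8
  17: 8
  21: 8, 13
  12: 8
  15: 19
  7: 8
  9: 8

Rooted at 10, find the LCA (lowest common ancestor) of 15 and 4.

8

Ancestors of 15 (toward the root): 15, 19, 8, 10.
Ancestors of 4: 4, 8, 10.
The deepest node appearing in both lists is 8.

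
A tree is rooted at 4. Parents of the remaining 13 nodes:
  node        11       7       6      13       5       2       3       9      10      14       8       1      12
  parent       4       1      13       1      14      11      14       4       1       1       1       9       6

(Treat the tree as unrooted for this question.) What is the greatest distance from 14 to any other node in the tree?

A farthest node from 14 is 2.
The path 14–1–9–4–11–2 has 5 edges.

5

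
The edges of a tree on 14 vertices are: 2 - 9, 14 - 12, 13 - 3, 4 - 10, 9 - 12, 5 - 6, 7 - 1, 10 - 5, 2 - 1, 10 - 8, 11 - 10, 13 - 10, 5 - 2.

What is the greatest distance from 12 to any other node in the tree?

Distances from 12 peak at 6, attained at 3.
12–9–2–5–10–13–3

6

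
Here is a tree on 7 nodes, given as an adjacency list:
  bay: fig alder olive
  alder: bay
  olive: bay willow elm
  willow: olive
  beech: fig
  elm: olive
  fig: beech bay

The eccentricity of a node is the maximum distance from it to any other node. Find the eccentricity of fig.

The node farthest from fig is elm (willow also at distance 3), via fig-bay-olive-elm — 3 edges.

3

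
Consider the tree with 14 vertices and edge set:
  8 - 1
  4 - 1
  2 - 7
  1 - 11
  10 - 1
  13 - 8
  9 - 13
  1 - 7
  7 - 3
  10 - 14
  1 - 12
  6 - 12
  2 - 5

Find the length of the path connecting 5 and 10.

5 – 2 – 7 – 1 – 10: 4 edges.

4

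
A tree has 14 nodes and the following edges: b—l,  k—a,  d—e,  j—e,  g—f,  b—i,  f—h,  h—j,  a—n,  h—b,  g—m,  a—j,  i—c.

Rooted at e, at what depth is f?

3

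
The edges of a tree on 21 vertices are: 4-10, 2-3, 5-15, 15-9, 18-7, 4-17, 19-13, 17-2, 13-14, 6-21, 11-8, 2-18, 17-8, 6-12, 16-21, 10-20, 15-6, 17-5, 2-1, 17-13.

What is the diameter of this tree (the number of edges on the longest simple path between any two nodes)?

A longest path is 16 - 21 - 6 - 15 - 5 - 17 - 2 - 18 - 7, with 8 edges.

8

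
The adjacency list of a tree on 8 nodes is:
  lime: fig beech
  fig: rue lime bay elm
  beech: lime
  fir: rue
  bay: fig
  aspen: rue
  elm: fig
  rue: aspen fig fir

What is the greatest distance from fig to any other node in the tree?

2

A farthest node from fig is aspen (fir, beech also at distance 2).
The path fig–rue–aspen has 2 edges.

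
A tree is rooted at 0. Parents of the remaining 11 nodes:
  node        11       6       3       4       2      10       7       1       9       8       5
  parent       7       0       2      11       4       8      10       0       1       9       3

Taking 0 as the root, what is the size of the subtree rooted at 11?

5

11's subtree: {11, 4, 2, 3, 5}, size 5.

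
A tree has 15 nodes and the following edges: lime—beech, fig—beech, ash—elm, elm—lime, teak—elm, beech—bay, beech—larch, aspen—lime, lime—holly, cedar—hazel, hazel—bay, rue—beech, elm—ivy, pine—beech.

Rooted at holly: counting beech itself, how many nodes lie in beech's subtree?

8

beech's subtree: {beech, larch, bay, pine, fig, rue, hazel, cedar}, size 8.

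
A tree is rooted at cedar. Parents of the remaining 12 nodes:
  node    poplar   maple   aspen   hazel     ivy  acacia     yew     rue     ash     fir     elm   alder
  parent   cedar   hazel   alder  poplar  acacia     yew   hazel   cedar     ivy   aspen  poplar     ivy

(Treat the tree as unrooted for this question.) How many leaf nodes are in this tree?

The leaves are ash, elm, fir, maple, rue.
That is 5 leaves.

5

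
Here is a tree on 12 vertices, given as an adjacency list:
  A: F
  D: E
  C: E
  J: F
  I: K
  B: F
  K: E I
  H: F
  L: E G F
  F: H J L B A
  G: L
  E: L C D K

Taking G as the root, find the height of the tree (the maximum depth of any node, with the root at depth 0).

4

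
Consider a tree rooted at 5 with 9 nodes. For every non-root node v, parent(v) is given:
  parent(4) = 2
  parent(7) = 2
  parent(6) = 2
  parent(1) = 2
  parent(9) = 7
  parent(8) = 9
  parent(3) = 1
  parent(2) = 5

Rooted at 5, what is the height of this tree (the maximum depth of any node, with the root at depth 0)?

The longest root-to-leaf path is 5–2–7–9–8 (4 edges).

4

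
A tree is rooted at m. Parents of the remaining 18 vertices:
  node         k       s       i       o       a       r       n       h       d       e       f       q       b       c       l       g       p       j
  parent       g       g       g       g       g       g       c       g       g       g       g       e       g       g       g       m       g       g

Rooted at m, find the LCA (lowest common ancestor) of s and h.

g

Ancestors of s (toward the root): s, g, m.
Ancestors of h: h, g, m.
The deepest node appearing in both lists is g.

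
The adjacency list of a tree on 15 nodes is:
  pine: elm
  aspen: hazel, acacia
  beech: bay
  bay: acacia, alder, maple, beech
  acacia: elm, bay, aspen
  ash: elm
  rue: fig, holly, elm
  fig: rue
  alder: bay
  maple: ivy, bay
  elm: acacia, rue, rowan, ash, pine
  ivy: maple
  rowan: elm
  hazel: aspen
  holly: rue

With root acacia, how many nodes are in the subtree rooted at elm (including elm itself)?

7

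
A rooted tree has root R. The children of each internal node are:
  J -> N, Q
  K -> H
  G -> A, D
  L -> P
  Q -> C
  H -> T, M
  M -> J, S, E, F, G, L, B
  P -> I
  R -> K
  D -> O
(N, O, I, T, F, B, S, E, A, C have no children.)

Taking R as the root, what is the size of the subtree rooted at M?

M's subtree: {M, G, J, L, B, F, S, E, D, A, Q, N, P, O, C, I}, size 16.

16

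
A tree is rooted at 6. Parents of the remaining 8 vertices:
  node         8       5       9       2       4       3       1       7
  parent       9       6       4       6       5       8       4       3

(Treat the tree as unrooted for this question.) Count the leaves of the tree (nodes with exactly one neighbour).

Degree-1 nodes: 1, 2, 7 — 3 of them.

3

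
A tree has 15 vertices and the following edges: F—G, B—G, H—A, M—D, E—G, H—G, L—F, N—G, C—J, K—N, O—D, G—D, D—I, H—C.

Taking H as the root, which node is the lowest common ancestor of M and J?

H

M's ancestor chain is M, D, G, H and J's is J, C, H; they first meet at H.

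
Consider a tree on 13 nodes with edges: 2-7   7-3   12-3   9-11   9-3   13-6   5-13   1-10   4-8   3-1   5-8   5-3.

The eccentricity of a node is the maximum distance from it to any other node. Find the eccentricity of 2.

5

The node farthest from 2 is 6 (4 also at distance 5), via 2-7-3-5-13-6 — 5 edges.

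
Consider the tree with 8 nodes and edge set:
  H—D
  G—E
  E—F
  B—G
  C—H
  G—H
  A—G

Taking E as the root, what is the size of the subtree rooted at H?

Descendants of H (including itself): H, C, D. That's 3.

3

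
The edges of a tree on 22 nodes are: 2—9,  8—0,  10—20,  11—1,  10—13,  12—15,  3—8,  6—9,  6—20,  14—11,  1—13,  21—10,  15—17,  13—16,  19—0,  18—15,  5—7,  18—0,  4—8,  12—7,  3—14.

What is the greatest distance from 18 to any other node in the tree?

12

A farthest node from 18 is 2.
The path 18–0–8–3–14–11–1–13–10–20–6–9–2 has 12 edges.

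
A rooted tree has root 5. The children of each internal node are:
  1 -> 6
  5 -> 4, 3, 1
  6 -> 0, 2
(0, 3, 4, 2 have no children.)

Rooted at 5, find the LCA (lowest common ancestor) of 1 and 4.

5

Path 1→root: 1 5; path 4→root: 4 5.
First common node: 5.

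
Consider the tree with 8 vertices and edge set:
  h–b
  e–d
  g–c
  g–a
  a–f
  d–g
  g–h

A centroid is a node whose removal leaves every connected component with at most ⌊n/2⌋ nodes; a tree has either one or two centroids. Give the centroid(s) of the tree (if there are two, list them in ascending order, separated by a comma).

Delete g: the remaining components have sizes 2, 2, 2, 1. Max 2 ≤ 4, so g is a centroid.
No neighbour of g does as well, so g is the unique centroid.

g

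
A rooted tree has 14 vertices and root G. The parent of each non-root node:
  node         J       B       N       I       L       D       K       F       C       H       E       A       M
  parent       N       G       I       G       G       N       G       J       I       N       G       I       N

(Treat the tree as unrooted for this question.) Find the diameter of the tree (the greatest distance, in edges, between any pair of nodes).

BFS from L reaches F last, at distance 5; BFS from F confirms no node is farther.
Path: L–G–I–N–J–F.

5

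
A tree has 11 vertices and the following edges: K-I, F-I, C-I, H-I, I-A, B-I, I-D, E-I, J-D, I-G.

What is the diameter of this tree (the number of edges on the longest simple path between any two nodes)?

BFS from J reaches K last, at distance 3; BFS from K confirms no node is farther.
Path: J - D - I - K.

3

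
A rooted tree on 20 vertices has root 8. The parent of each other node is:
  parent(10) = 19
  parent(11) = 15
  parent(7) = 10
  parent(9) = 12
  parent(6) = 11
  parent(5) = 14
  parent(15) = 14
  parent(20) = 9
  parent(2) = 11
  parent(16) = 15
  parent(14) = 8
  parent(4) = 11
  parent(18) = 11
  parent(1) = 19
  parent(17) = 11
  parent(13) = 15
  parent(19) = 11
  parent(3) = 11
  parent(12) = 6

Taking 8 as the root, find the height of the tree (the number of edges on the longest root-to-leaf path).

The longest root-to-leaf path is 8 → 14 → 15 → 11 → 6 → 12 → 9 → 20 (7 edges).

7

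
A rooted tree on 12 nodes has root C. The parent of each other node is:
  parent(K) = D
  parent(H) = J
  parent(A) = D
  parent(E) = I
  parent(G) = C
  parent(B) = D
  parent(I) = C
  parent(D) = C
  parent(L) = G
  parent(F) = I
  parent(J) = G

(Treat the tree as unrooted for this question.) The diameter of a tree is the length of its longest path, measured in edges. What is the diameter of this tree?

5

A longest path is H – J – G – C – D – B, with 5 edges.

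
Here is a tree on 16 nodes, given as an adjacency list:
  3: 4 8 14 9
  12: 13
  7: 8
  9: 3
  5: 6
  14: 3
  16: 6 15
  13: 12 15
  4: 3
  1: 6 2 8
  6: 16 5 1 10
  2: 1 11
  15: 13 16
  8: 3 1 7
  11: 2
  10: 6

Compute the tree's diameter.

Starting from 12, a farthest node is 14 at distance 8.
One longest path: 12-13-15-16-6-1-8-3-14.
So the diameter is 8.

8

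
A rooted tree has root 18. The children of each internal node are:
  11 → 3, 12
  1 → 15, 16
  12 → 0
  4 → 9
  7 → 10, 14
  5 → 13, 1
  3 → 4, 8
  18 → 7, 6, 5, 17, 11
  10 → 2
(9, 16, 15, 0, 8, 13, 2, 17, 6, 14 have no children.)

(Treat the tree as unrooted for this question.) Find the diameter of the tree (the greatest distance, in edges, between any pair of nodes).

BFS from 9 reaches 16 last, at distance 7; BFS from 16 confirms no node is farther.
Path: 9-4-3-11-18-5-1-16.

7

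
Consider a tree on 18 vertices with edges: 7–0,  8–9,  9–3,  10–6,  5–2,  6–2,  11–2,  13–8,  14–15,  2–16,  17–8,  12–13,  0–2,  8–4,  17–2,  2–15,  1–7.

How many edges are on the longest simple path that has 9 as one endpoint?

6

The node farthest from 9 is 1, via 9 – 8 – 17 – 2 – 0 – 7 – 1 — 6 edges.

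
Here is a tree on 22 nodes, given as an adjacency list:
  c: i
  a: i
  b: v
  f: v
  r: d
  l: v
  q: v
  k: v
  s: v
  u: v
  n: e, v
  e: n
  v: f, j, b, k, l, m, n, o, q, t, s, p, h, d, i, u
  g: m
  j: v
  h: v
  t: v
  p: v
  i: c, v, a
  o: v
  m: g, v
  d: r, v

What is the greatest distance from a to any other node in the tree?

4

The node farthest from a is g (e, r also at distance 4), via a-i-v-m-g — 4 edges.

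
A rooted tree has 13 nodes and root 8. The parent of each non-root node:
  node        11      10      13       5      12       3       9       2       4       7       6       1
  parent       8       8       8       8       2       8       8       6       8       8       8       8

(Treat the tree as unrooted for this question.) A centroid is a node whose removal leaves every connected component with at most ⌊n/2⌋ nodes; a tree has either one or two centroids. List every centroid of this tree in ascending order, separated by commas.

If 8 is removed the pieces have sizes 3, 1, 1, 1, 1, 1, 1, 1, 1, 1, all ≤ ⌊13/2⌋ = 6.
Every other node leaves some component of size > 6, so the centroid is unique.

8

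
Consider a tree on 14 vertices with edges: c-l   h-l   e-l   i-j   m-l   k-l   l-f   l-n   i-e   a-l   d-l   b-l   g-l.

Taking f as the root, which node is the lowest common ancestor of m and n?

l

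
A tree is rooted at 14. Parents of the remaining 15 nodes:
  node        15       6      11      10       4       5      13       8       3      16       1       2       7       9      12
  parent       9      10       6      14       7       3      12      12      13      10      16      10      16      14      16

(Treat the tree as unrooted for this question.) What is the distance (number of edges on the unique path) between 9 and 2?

9 – 14 – 10 – 2: 3 edges.

3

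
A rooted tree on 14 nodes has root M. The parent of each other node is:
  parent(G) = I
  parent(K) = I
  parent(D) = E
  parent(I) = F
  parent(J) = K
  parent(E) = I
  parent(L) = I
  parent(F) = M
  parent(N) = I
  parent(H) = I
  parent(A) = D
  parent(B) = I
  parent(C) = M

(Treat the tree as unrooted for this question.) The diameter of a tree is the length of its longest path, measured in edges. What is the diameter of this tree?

6

Starting from A, a farthest node is C at distance 6.
One longest path: A – D – E – I – F – M – C.
So the diameter is 6.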